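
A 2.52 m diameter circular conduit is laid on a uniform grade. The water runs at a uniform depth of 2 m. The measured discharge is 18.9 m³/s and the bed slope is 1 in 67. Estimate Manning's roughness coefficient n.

For a circular section of diameter D = 2.52 m at depth y = 2 m, the central angle is θ = 2 arccos(1 − 2y/D) = 4.397 rad. Then A = (D²/8)(θ − sin θ) = 4.245 m² and P = Dθ/2 = 5.54 m.
Hydraulic radius R = A/P = 4.245/5.54 = 0.7662 m.
Rearranging Manning's equation: n = (1/Q) A R^(2/3) S^(1/2) = (1/18.9) × 4.245 × 0.7662^(2/3) × √0.01493 = 0.023.

n = 0.023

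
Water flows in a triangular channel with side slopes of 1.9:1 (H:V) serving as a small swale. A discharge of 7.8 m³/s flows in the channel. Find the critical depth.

y_c = 1.28 m

At critical depth, Q² T / (g A³) = 1, i.e. A³/T = Q²/g = 7.8²/9.81 = 6.202.
Trying y = 1.08 m: A³/T = 2.652 — low.
Trying y = 1.63 m: A³/T = 20.77 — high.
Trying y = 1.28 m: A³/T = 6.202 — matches.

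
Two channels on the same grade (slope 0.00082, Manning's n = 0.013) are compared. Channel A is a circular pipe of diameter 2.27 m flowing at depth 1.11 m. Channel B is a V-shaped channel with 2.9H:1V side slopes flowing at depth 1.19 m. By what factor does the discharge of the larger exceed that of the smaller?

2.1

Channel A: For a circular section of diameter D = 2.27 m at depth y = 1.11 m, the central angle is θ = 2 arccos(1 − 2y/D) = 3.098 rad. Then A = (D²/8)(θ − sin θ) = 1.967 m² and P = Dθ/2 = 3.516 m. Hydraulic radius R = A/P = 1.967/3.516 = 0.5594 m. Q_A = (1/0.013)·1.967·0.5594^(2/3)·√0.00082 = 2.941 m³/s.
Channel B: For a triangular section with side slope z = 2.9: A = zy² = 2.9×1.19² = 4.107 m²; P = 2y√(1+z²) = 2×1.19×3.068 = 7.301 m. Hydraulic radius R = A/P = 4.107/7.301 = 0.5625 m. Q_B = (1/0.013)·4.107·0.5625^(2/3)·√0.00082 = 6.164 m³/s.
The larger discharge is 6.164 m³/s and the smaller is 2.941 m³/s; the ratio is 2.1.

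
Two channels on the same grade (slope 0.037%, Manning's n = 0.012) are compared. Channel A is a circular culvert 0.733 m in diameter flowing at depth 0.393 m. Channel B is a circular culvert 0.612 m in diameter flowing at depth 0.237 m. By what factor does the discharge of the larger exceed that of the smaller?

2.86

Channel A: For a circular section of diameter D = 0.733 m at depth y = 0.393 m, the central angle is θ = 2 arccos(1 − 2y/D) = 3.286 rad. Then A = (D²/8)(θ − sin θ) = 0.2304 m² and P = Dθ/2 = 1.204 m. Hydraulic radius R = A/P = 0.2304/1.204 = 0.1913 m. Q_A = (1/0.012)·0.2304·0.1913^(2/3)·√0.00037 = 0.1226 m³/s.
Channel B: For a circular section of diameter D = 0.612 m at depth y = 0.237 m, the central angle is θ = 2 arccos(1 − 2y/D) = 2.687 rad. Then A = (D²/8)(θ − sin θ) = 0.1052 m² and P = Dθ/2 = 0.8221 m. Hydraulic radius R = A/P = 0.1052/0.8221 = 0.128 m. Q_B = (1/0.012)·0.1052·0.128^(2/3)·√0.00037 = 0.04283 m³/s.
The larger discharge is 0.1226 m³/s and the smaller is 0.04283 m³/s; the ratio is 2.86.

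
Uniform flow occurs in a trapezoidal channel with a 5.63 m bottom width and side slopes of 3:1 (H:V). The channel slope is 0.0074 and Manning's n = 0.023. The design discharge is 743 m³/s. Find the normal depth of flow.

Manning's equation rearranged: A R^(2/3) = nQ / (1·√S) = 0.023 × 743 / (√0.0074) = 198.7.
Trying y = 5.86 m: A R^(2/3) = 294.5 — over.
Trying y = 3.6 m: A R^(2/3) = 96.47 — short.
Trying y = 4.95 m: A R^(2/3) = 198.7 — matches.

y_n = 4.95 m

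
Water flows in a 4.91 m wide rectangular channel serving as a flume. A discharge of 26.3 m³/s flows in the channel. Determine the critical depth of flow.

y_c = 1.43 m

For a rectangular channel, critical depth y_c = (q²/g)^(1/3) where q = Q/b = 26.3/4.91 = 5.356 m²/s.
So y_c = (5.356²/9.81)^(1/3) = 1.43 m.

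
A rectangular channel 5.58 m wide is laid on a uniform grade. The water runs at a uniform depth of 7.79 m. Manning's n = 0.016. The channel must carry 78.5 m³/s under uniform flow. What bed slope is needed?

S = 0.00032

Flow area A = b·y = 5.58 × 7.79 = 43.47 m². Wetted perimeter P = b + 2y = 5.58 + 2×7.79 = 21.16 m.
Hydraulic radius R = A/P = 43.47/21.16 = 2.054 m.
From Manning's equation, S = [nQ / (1 A R^(2/3))]² = [0.016 × 78.5 / (1 × 43.47 × 2.054^(2/3))]² = 0.00032.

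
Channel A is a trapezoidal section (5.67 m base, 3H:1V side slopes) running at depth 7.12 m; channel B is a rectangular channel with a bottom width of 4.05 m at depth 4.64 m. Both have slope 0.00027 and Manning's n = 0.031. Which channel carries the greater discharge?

channel A

Channel A: With bottom width b = 5.67 m and side slope z = 3: A = (b + zy)y = (5.67 + 3×7.12)×7.12 = 192.5 m²; P = b + 2y√(1+z²) = 5.67 + 2×7.12×3.162 = 50.7 m. Hydraulic radius R = A/P = 192.5/50.7 = 3.796 m. Q_A = (1/0.031)·192.5·3.796^(2/3)·√0.00027 = 248.2 m³/s.
Channel B: Flow area A = b·y = 4.05 × 4.64 = 18.79 m². Wetted perimeter P = b + 2y = 4.05 + 2×4.64 = 13.33 m. Hydraulic radius R = A/P = 18.79/13.33 = 1.41 m. Q_B = (1/0.031)·18.79·1.41^(2/3)·√0.00027 = 12.52 m³/s.
Q_A = 248.2 m³/s vs Q_B = 12.52 m³/s, so channel A carries more.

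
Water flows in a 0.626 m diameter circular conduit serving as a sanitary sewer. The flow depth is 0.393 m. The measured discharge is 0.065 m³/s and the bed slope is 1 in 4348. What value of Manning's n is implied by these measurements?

For a circular section of diameter D = 0.626 m at depth y = 0.393 m, the central angle is θ = 2 arccos(1 − 2y/D) = 3.659 rad. Then A = (D²/8)(θ − sin θ) = 0.2034 m² and P = Dθ/2 = 1.145 m.
Hydraulic radius R = A/P = 0.2034/1.145 = 0.1776 m.
Rearranging Manning's equation: n = (1/Q) A R^(2/3) S^(1/2) = (1/0.065) × 0.2034 × 0.1776^(2/3) × √0.00023 = 0.015.

n = 0.015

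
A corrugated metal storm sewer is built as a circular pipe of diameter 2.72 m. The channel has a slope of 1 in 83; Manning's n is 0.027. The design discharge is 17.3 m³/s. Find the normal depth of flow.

y_n = 2.11 m

Manning's equation rearranged: A R^(2/3) = nQ / (1·√S) = 0.027 × 17.3 / (√0.01205) = 4.255.
Try y = 2.5 m: A R^(2/3) = 4.822 — over.
Try y = 2.11 m: A R^(2/3) = 4.255 — close enough.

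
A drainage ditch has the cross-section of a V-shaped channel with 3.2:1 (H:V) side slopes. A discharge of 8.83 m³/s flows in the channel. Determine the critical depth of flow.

y_c = 1.09 m

At critical depth, Q² T / (g A³) = 1, i.e. A³/T = Q²/g = 8.83²/9.81 = 7.948.
Trying y = 0.957 m: A³/T = 4.11 — short.
Trying y = 1.25 m: A³/T = 15.62 — over.
Trying y = 1.09 m: A³/T = 7.878 — ≈ 7.948.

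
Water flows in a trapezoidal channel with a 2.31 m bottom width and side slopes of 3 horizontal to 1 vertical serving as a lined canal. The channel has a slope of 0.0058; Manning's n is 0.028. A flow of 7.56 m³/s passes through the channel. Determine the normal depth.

y_n = 0.857 m

Manning's equation rearranged: A R^(2/3) = nQ / (1·√S) = 0.028 × 7.56 / (√0.0058) = 2.779.
At y = 0.686 m: A R^(2/3) = 1.761 — too small.
At y = 1.02 m: A R^(2/3) = 4.005 — too large.
At y = 0.857 m: A R^(2/3) = 2.778 — matches.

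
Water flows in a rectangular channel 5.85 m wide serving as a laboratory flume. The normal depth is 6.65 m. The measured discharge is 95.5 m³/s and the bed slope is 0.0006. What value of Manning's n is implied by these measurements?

n = 0.016

Flow area A = b·y = 5.85 × 6.65 = 38.9 m². Wetted perimeter P = b + 2y = 5.85 + 2×6.65 = 19.15 m.
Hydraulic radius R = A/P = 38.9/19.15 = 2.031 m.
Rearranging Manning's equation: n = (1/Q) A R^(2/3) S^(1/2) = (1/95.5) × 38.9 × 2.031^(2/3) × √0.0006 = 0.016.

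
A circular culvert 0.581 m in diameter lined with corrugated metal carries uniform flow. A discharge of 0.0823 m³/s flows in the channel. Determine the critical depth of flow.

At critical depth, Q² T / (g A³) = 1, i.e. A³/T = Q²/g = 0.0823²/9.81 = 0.0006904.
Try y = 0.146 m: A³/T = 0.0002823 — low.
Try y = 0.184 m: A³/T = 0.0006933 — matches.

y_c = 0.184 m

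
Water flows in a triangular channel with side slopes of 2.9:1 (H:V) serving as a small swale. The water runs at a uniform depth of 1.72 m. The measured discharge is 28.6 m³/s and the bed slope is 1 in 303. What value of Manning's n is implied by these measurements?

n = 0.015

For a triangular section with side slope z = 2.9: A = zy² = 2.9×1.72² = 8.579 m²; P = 2y√(1+z²) = 2×1.72×3.068 = 10.55 m.
Hydraulic radius R = A/P = 8.579/10.55 = 0.813 m.
Rearranging Manning's equation: n = (1/Q) A R^(2/3) S^(1/2) = (1/28.6) × 8.579 × 0.813^(2/3) × √0.0033 = 0.015.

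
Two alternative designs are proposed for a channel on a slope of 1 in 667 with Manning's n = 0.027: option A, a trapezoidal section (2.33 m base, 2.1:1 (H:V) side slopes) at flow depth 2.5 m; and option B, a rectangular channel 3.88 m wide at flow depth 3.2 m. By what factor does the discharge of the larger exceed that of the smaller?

1.65

Channel A: With bottom width b = 2.33 m and side slope z = 2.1: A = (b + zy)y = (2.33 + 2.1×2.5)×2.5 = 18.95 m²; P = b + 2y√(1+z²) = 2.33 + 2×2.5×2.326 = 13.96 m. Hydraulic radius R = A/P = 18.95/13.96 = 1.357 m. Q_A = (1/0.027)·18.95·1.357^(2/3)·√0.001499 = 33.32 m³/s.
Channel B: Flow area A = b·y = 3.88 × 3.2 = 12.42 m². Wetted perimeter P = b + 2y = 3.88 + 2×3.2 = 10.28 m. Hydraulic radius R = A/P = 12.42/10.28 = 1.208 m. Q_B = (1/0.027)·12.42·1.208^(2/3)·√0.001499 = 20.19 m³/s.
The larger discharge is 33.32 m³/s and the smaller is 20.19 m³/s; the ratio is 1.65.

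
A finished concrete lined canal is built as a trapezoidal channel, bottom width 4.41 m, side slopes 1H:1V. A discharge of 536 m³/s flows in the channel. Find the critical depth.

At critical depth, Q² T / (g A³) = 1, i.e. A³/T = Q²/g = 536²/9.81 = 29290.
Trying y = 8.07 m: A³/T = 49710 — over.
Trying y = 6.04 m: A³/T = 15250 — short.
Trying y = 7.1 m: A³/T = 29330 — close enough.

y_c = 7.1 m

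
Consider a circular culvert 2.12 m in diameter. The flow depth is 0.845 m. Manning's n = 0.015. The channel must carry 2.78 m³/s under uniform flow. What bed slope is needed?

For a circular section of diameter D = 2.12 m at depth y = 0.845 m, the central angle is θ = 2 arccos(1 − 2y/D) = 2.733 rad. Then A = (D²/8)(θ − sin θ) = 1.312 m² and P = Dθ/2 = 2.897 m.
Hydraulic radius R = A/P = 1.312/2.897 = 0.453 m.
From Manning's equation, S = [nQ / (1 A R^(2/3))]² = [0.015 × 2.78 / (1 × 1.312 × 0.453^(2/3))]² = 0.0029.

S = 0.0029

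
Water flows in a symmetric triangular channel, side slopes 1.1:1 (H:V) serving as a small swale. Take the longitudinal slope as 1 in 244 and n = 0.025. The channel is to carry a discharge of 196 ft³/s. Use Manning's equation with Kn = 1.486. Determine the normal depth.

Manning's equation rearranged: A R^(2/3) = nQ / (1.486·√S) = 0.025 × 196 / (1.486 × √0.004098) = 51.51.
At y = 4.08 ft: A R^(2/3) = 24.1 — too small.
At y = 6.37 ft: A R^(2/3) = 79.05 — too large.
At y = 5.42 ft: A R^(2/3) = 51.38 — close enough.

y_n = 5.42 ft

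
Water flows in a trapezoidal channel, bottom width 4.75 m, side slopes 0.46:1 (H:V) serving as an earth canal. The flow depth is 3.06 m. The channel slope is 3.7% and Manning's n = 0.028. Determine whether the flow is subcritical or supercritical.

With bottom width b = 4.75 m and side slope z = 0.46: A = (b + zy)y = (4.75 + 0.46×3.06)×3.06 = 18.84 m²; P = b + 2y√(1+z²) = 4.75 + 2×3.06×1.101 = 11.49 m.
Hydraulic radius R = A/P = 18.84/11.49 = 1.64 m.
V = (1/n) R^(2/3) √S = (1/0.028) × 1.64^(2/3) × √0.037 = 9.555 m/s. Hydraulic depth D_h = A/T = 18.84/7.565 = 2.491 m.
Froude number Fr = V/√(g·D_h) = 9.555/√(9.81×2.491) = 1.93, which is greater than 1, so the flow is supercritical.

supercritical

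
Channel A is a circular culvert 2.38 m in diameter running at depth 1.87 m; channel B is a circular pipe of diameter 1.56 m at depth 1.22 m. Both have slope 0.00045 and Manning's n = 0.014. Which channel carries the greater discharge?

channel A

Channel A: For a circular section of diameter D = 2.38 m at depth y = 1.87 m, the central angle is θ = 2 arccos(1 − 2y/D) = 4.358 rad. Then A = (D²/8)(θ − sin θ) = 3.75 m² and P = Dθ/2 = 5.186 m. Hydraulic radius R = A/P = 3.75/5.186 = 0.723 m. Q_A = (1/0.014)·3.75·0.723^(2/3)·√0.00045 = 4.577 m³/s.
Channel B: For a circular section of diameter D = 1.56 m at depth y = 1.22 m, the central angle is θ = 2 arccos(1 − 2y/D) = 4.34 rad. Then A = (D²/8)(θ − sin θ) = 1.604 m² and P = Dθ/2 = 3.385 m. Hydraulic radius R = A/P = 1.604/3.385 = 0.4737 m. Q_B = (1/0.014)·1.604·0.4737^(2/3)·√0.00045 = 1.477 m³/s.
Q_A = 4.577 m³/s vs Q_B = 1.477 m³/s, so channel A carries more.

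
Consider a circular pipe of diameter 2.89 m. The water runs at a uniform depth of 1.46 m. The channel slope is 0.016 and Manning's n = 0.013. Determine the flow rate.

Q = 26.1 m³/s

For a circular section of diameter D = 2.89 m at depth y = 1.46 m, the central angle is θ = 2 arccos(1 − 2y/D) = 3.162 rad. Then A = (D²/8)(θ − sin θ) = 3.323 m² and P = Dθ/2 = 4.57 m.
Hydraulic radius R = A/P = 3.323/4.57 = 0.7272 m.
Manning's equation: Q = (1/n) A R^(2/3) S^(1/2) = (1/0.013) × 3.323 × 0.7272^(2/3) × 0.016^(1/2) = 26.1 m³/s.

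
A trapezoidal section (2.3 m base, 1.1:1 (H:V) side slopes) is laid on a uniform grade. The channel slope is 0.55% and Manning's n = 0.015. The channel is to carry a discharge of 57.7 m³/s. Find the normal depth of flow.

Manning's equation rearranged: A R^(2/3) = nQ / (1·√S) = 0.015 × 57.7 / (√0.0055) = 11.67.
At y = 2.43 m: A R^(2/3) = 14.16 — high.
At y = 1.53 m: A R^(2/3) = 5.637 — low.
At y = 2.21 m: A R^(2/3) = 11.67 — close enough.

y_n = 2.21 m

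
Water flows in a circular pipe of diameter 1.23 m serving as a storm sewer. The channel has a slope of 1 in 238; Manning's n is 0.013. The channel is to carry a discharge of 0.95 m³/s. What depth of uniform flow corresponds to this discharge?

Manning's equation rearranged: A R^(2/3) = nQ / (1·√S) = 0.013 × 0.95 / (√0.004202) = 0.1905.
At y = 0.45 m: A R^(2/3) = 0.1547 — short.
At y = 0.562 m: A R^(2/3) = 0.2316 — over.
At y = 0.504 m: A R^(2/3) = 0.1906 — close enough.

y_n = 0.504 m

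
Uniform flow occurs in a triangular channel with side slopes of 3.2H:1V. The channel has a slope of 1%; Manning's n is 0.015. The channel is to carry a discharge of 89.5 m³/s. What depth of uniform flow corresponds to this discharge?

Manning's equation rearranged: A R^(2/3) = nQ / (1·√S) = 0.015 × 89.5 / (√0.01) = 13.42.
Trying y = 1.83 m: A R^(2/3) = 9.791 — low.
Trying y = 2.06 m: A R^(2/3) = 13.43 — ≈ 13.42.

y_n = 2.06 m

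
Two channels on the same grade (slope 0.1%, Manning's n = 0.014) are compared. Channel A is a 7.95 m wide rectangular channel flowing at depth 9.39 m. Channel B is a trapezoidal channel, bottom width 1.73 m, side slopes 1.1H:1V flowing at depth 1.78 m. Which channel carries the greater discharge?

Channel A: Flow area A = b·y = 7.95 × 9.39 = 74.65 m². Wetted perimeter P = b + 2y = 7.95 + 2×9.39 = 26.73 m. Hydraulic radius R = A/P = 74.65/26.73 = 2.793 m. Q_A = (1/0.014)·74.65·2.793^(2/3)·√0.001 = 334.4 m³/s.
Channel B: With bottom width b = 1.73 m and side slope z = 1.1: A = (b + zy)y = (1.73 + 1.1×1.78)×1.78 = 6.565 m²; P = b + 2y√(1+z²) = 1.73 + 2×1.78×1.487 = 7.022 m. Hydraulic radius R = A/P = 6.565/7.022 = 0.9348 m. Q_B = (1/0.014)·6.565·0.9348^(2/3)·√0.001 = 14.18 m³/s.
Q_A = 334.4 m³/s vs Q_B = 14.18 m³/s, so channel A carries more.

channel A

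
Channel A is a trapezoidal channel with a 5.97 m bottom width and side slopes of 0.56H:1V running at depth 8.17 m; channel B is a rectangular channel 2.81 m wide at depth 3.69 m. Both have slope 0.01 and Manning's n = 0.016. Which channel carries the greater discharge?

Channel A: With bottom width b = 5.97 m and side slope z = 0.56: A = (b + zy)y = (5.97 + 0.56×8.17)×8.17 = 86.15 m²; P = b + 2y√(1+z²) = 5.97 + 2×8.17×1.146 = 24.7 m. Hydraulic radius R = A/P = 86.15/24.7 = 3.488 m. Q_A = (1/0.016)·86.15·3.488^(2/3)·√0.01 = 1239 m³/s.
Channel B: Flow area A = b·y = 2.81 × 3.69 = 10.37 m². Wetted perimeter P = b + 2y = 2.81 + 2×3.69 = 10.19 m. Hydraulic radius R = A/P = 10.37/10.19 = 1.018 m. Q_B = (1/0.016)·10.37·1.018^(2/3)·√0.01 = 65.56 m³/s.
Q_A = 1239 m³/s vs Q_B = 65.56 m³/s, so channel A carries more.

channel A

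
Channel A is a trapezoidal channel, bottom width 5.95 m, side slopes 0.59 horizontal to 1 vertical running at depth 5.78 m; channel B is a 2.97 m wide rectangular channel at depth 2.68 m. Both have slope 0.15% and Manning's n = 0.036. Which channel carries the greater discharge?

channel A

Channel A: With bottom width b = 5.95 m and side slope z = 0.59: A = (b + zy)y = (5.95 + 0.59×5.78)×5.78 = 54.1 m²; P = b + 2y√(1+z²) = 5.95 + 2×5.78×1.161 = 19.37 m. Hydraulic radius R = A/P = 54.1/19.37 = 2.793 m. Q_A = (1/0.036)·54.1·2.793^(2/3)·√0.0015 = 115.4 m³/s.
Channel B: Flow area A = b·y = 2.97 × 2.68 = 7.96 m². Wetted perimeter P = b + 2y = 2.97 + 2×2.68 = 8.33 m. Hydraulic radius R = A/P = 7.96/8.33 = 0.9555 m. Q_B = (1/0.036)·7.96·0.9555^(2/3)·√0.0015 = 8.307 m³/s.
Q_A = 115.4 m³/s vs Q_B = 8.307 m³/s, so channel A carries more.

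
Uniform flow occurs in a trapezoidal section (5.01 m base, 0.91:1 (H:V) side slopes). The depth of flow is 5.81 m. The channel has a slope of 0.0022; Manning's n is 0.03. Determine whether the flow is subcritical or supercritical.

With bottom width b = 5.01 m and side slope z = 0.91: A = (b + zy)y = (5.01 + 0.91×5.81)×5.81 = 59.83 m²; P = b + 2y√(1+z²) = 5.01 + 2×5.81×1.352 = 20.72 m.
Hydraulic radius R = A/P = 59.83/20.72 = 2.887 m.
V = (1/n) R^(2/3) √S = (1/0.03) × 2.887^(2/3) × √0.0022 = 3.17 m/s. Hydraulic depth D_h = A/T = 59.83/15.58 = 3.839 m.
Froude number Fr = V/√(g·D_h) = 3.17/√(9.81×3.839) = 0.517, which is less than 1, so the flow is subcritical.

subcritical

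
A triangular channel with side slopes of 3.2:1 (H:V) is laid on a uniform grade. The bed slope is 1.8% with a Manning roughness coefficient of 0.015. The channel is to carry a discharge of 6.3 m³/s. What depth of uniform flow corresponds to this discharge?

y_n = 0.682 m

Manning's equation rearranged: A R^(2/3) = nQ / (1·√S) = 0.015 × 6.3 / (√0.018) = 0.7044.
Try y = 0.83 m: A R^(2/3) = 1.189 — over.
Try y = 0.526 m: A R^(2/3) = 0.3523 — short.
Try y = 0.682 m: A R^(2/3) = 0.7043 — close enough.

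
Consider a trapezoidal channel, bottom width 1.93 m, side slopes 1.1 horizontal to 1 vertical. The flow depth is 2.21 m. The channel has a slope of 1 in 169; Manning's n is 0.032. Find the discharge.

Q = 25.2 m³/s

With bottom width b = 1.93 m and side slope z = 1.1: A = (b + zy)y = (1.93 + 1.1×2.21)×2.21 = 9.638 m²; P = b + 2y√(1+z²) = 1.93 + 2×2.21×1.487 = 8.501 m.
Hydraulic radius R = A/P = 9.638/8.501 = 1.134 m.
Manning's equation: Q = (1/n) A R^(2/3) S^(1/2) = (1/0.032) × 9.638 × 1.134^(2/3) × 0.005917^(1/2) = 25.2 m³/s.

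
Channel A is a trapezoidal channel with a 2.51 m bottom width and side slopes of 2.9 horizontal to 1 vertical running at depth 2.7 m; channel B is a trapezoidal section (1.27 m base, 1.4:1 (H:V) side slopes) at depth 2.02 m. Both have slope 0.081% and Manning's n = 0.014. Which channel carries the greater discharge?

channel A

Channel A: With bottom width b = 2.51 m and side slope z = 2.9: A = (b + zy)y = (2.51 + 2.9×2.7)×2.7 = 27.92 m²; P = b + 2y√(1+z²) = 2.51 + 2×2.7×3.068 = 19.07 m. Hydraulic radius R = A/P = 27.92/19.07 = 1.464 m. Q_A = (1/0.014)·27.92·1.464^(2/3)·√0.00081 = 73.16 m³/s.
Channel B: With bottom width b = 1.27 m and side slope z = 1.4: A = (b + zy)y = (1.27 + 1.4×2.02)×2.02 = 8.278 m²; P = b + 2y√(1+z²) = 1.27 + 2×2.02×1.72 = 8.221 m. Hydraulic radius R = A/P = 8.278/8.221 = 1.007 m. Q_B = (1/0.014)·8.278·1.007^(2/3)·√0.00081 = 16.91 m³/s.
Q_A = 73.16 m³/s vs Q_B = 16.91 m³/s, so channel A carries more.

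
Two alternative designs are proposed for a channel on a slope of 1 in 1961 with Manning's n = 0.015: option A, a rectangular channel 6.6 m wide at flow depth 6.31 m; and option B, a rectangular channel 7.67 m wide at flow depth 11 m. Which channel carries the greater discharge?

channel B

Channel A: Flow area A = b·y = 6.6 × 6.31 = 41.65 m². Wetted perimeter P = b + 2y = 6.6 + 2×6.31 = 19.22 m. Hydraulic radius R = A/P = 41.65/19.22 = 2.167 m. Q_A = (1/0.015)·41.65·2.167^(2/3)·√0.0005099 = 105 m³/s.
Channel B: Flow area A = b·y = 7.67 × 11 = 84.37 m². Wetted perimeter P = b + 2y = 7.67 + 2×11 = 29.67 m. Hydraulic radius R = A/P = 84.37/29.67 = 2.844 m. Q_B = (1/0.015)·84.37·2.844^(2/3)·√0.0005099 = 254.9 m³/s.
Q_A = 105 m³/s vs Q_B = 254.9 m³/s, so channel B carries more.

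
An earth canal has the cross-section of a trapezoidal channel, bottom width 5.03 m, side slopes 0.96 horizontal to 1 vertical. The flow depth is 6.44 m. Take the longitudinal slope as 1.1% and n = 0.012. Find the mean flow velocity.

V = 18.8 m/s

With bottom width b = 5.03 m and side slope z = 0.96: A = (b + zy)y = (5.03 + 0.96×6.44)×6.44 = 72.21 m²; P = b + 2y√(1+z²) = 5.03 + 2×6.44×1.386 = 22.88 m.
Hydraulic radius R = A/P = 72.21/22.88 = 3.155 m.
From Manning's equation, V = (1/n) R^(2/3) S^(1/2) = (1/0.012) × 3.155^(2/3) × 0.011^(1/2) = 18.8 m/s.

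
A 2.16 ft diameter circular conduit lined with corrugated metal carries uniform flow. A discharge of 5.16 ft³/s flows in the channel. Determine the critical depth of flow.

At critical depth, Q² T / (g A³) = 1, i.e. A³/T = Q²/g = 5.16²/32.2 = 0.8269.
Try y = 0.692 ft: A³/T = 0.5149 — low.
Try y = 0.911 ft: A³/T = 1.485 — high.
Try y = 0.782 ft: A³/T = 0.8256 — matches.

y_c = 0.782 ft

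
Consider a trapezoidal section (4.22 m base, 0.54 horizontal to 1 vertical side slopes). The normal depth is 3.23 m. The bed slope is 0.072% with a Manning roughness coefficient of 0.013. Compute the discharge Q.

With bottom width b = 4.22 m and side slope z = 0.54: A = (b + zy)y = (4.22 + 0.54×3.23)×3.23 = 19.26 m²; P = b + 2y√(1+z²) = 4.22 + 2×3.23×1.136 = 11.56 m.
Hydraulic radius R = A/P = 19.26/11.56 = 1.666 m.
Manning's equation: Q = (1/n) A R^(2/3) S^(1/2) = (1/0.013) × 19.26 × 1.666^(2/3) × 0.00072^(1/2) = 55.9 m³/s.

Q = 55.9 m³/s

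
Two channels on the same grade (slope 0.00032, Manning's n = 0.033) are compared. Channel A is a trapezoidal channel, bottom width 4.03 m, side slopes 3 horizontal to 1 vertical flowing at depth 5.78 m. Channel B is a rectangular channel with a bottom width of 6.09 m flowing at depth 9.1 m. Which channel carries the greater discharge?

Channel A: With bottom width b = 4.03 m and side slope z = 3: A = (b + zy)y = (4.03 + 3×5.78)×5.78 = 123.5 m²; P = b + 2y√(1+z²) = 4.03 + 2×5.78×3.162 = 40.59 m. Hydraulic radius R = A/P = 123.5/40.59 = 3.043 m. Q_A = (1/0.033)·123.5·3.043^(2/3)·√0.00032 = 140.6 m³/s.
Channel B: Flow area A = b·y = 6.09 × 9.1 = 55.42 m². Wetted perimeter P = b + 2y = 6.09 + 2×9.1 = 24.29 m. Hydraulic radius R = A/P = 55.42/24.29 = 2.282 m. Q_B = (1/0.033)·55.42·2.282^(2/3)·√0.00032 = 52.06 m³/s.
Q_A = 140.6 m³/s vs Q_B = 52.06 m³/s, so channel A carries more.

channel A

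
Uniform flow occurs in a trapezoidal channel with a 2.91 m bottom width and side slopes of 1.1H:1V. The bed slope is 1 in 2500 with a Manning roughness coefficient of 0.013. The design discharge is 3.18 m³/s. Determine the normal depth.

Manning's equation rearranged: A R^(2/3) = nQ / (1·√S) = 0.013 × 3.18 / (√0.0004) = 2.067.
Try y = 0.68 m: A R^(2/3) = 1.576 — too small.
Try y = 0.794 m: A R^(2/3) = 2.065 — matches.

y_n = 0.794 m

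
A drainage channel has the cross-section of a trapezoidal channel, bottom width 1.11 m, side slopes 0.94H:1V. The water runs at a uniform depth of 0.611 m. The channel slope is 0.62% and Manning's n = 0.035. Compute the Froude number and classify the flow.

subcritical

With bottom width b = 1.11 m and side slope z = 0.94: A = (b + zy)y = (1.11 + 0.94×0.611)×0.611 = 1.029 m²; P = b + 2y√(1+z²) = 1.11 + 2×0.611×1.372 = 2.787 m.
Hydraulic radius R = A/P = 1.029/2.787 = 0.3692 m.
V = (1/n) R^(2/3) √S = (1/0.035) × 0.3692^(2/3) × √0.0062 = 1.158 m/s. Hydraulic depth D_h = A/T = 1.029/2.259 = 0.4556 m.
Froude number Fr = V/√(g·D_h) = 1.158/√(9.81×0.4556) = 0.548, which is less than 1, so the flow is subcritical.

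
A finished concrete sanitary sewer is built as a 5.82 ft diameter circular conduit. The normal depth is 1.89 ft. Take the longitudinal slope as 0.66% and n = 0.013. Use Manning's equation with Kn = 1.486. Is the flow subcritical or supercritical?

supercritical

For a circular section of diameter D = 5.82 ft at depth y = 1.89 ft, the central angle is θ = 2 arccos(1 − 2y/D) = 2.425 rad. Then A = (D²/8)(θ − sin θ) = 7.489 ft² and P = Dθ/2 = 7.058 ft.
Hydraulic radius R = A/P = 7.489/7.058 = 1.061 ft.
V = (1.486/n) R^(2/3) √S = (1.486/0.013) × 1.061^(2/3) × √0.0066 = 9.661 ft/s. Hydraulic depth D_h = A/T = 7.489/5.451 = 1.374 ft.
Froude number Fr = V/√(g·D_h) = 9.661/√(32.2×1.374) = 1.45, which is greater than 1, so the flow is supercritical.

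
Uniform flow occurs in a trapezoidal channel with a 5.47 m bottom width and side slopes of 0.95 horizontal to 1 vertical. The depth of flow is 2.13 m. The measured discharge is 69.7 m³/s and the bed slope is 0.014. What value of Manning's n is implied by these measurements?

n = 0.034

With bottom width b = 5.47 m and side slope z = 0.95: A = (b + zy)y = (5.47 + 0.95×2.13)×2.13 = 15.96 m²; P = b + 2y√(1+z²) = 5.47 + 2×2.13×1.379 = 11.35 m.
Hydraulic radius R = A/P = 15.96/11.35 = 1.407 m.
Rearranging Manning's equation: n = (1/Q) A R^(2/3) S^(1/2) = (1/69.7) × 15.96 × 1.407^(2/3) × √0.014 = 0.034.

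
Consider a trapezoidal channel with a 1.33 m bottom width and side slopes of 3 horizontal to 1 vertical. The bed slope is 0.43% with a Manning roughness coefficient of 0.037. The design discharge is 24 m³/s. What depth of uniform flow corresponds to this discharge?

y_n = 1.91 m

Manning's equation rearranged: A R^(2/3) = nQ / (1·√S) = 0.037 × 24 / (√0.0043) = 13.54.
Trying y = 1.6 m: A R^(2/3) = 8.847 — too small.
Trying y = 2.32 m: A R^(2/3) = 21.74 — too large.
Trying y = 1.91 m: A R^(2/3) = 13.53 — matches.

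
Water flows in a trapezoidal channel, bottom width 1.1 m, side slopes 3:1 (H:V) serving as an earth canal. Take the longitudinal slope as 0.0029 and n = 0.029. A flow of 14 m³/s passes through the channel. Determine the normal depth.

Manning's equation rearranged: A R^(2/3) = nQ / (1·√S) = 0.029 × 14 / (√0.0029) = 7.539.
Try y = 1.74 m: A R^(2/3) = 10.32 — too large.
Try y = 1.53 m: A R^(2/3) = 7.551 — matches.

y_n = 1.53 m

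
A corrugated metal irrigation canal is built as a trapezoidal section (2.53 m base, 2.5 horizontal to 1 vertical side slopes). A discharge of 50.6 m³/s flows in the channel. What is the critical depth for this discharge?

At critical depth, Q² T / (g A³) = 1, i.e. A³/T = Q²/g = 50.6²/9.81 = 261.
Try y = 2.21 m: A³/T = 415.4 — too large.
Try y = 1.38 m: A³/T = 59.6 — too small.
Try y = 1.98 m: A³/T = 261.4 — close enough.

y_c = 1.98 m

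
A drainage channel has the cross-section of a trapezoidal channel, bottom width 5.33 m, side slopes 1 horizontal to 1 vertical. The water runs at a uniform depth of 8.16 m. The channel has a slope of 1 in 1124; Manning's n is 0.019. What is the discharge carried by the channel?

Q = 426 m³/s

With bottom width b = 5.33 m and side slope z = 1: A = (b + zy)y = (5.33 + 1×8.16)×8.16 = 110.1 m²; P = b + 2y√(1+z²) = 5.33 + 2×8.16×1.414 = 28.41 m.
Hydraulic radius R = A/P = 110.1/28.41 = 3.875 m.
Manning's equation: Q = (1/n) A R^(2/3) S^(1/2) = (1/0.019) × 110.1 × 3.875^(2/3) × 0.0008897^(1/2) = 426 m³/s.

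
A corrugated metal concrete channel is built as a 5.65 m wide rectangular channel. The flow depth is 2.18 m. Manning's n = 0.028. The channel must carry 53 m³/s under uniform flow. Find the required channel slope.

Flow area A = b·y = 5.65 × 2.18 = 12.32 m². Wetted perimeter P = b + 2y = 5.65 + 2×2.18 = 10.01 m.
Hydraulic radius R = A/P = 12.32/10.01 = 1.23 m.
From Manning's equation, S = [nQ / (1 A R^(2/3))]² = [0.028 × 53 / (1 × 12.32 × 1.23^(2/3))]² = 0.011.

S = 0.011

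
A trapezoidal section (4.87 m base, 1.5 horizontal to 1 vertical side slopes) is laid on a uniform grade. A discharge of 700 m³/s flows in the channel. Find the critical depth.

y_c = 7.06 m

At critical depth, Q² T / (g A³) = 1, i.e. A³/T = Q²/g = 700²/9.81 = 49950.
At y = 5.6 m: A³/T = 18940 — too small.
At y = 7.06 m: A³/T = 49920 — ≈ 49950.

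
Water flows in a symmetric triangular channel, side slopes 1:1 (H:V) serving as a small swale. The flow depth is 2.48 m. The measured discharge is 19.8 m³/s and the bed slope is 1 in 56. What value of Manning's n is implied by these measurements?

n = 0.038

For a triangular section with side slope z = 1: A = zy² = 1×2.48² = 6.15 m²; P = 2y√(1+z²) = 2×2.48×1.414 = 7.014 m.
Hydraulic radius R = A/P = 6.15/7.014 = 0.8768 m.
Rearranging Manning's equation: n = (1/Q) A R^(2/3) S^(1/2) = (1/19.8) × 6.15 × 0.8768^(2/3) × √0.01786 = 0.038.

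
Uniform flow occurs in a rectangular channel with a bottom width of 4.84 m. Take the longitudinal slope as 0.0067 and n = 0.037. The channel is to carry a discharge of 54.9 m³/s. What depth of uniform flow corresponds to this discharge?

y_n = 3.92 m

Manning's equation rearranged: A R^(2/3) = nQ / (1·√S) = 0.037 × 54.9 / (√0.0067) = 24.82.
Trying y = 4.48 m: A R^(2/3) = 29.31 — too large.
Trying y = 2.76 m: A R^(2/3) = 15.83 — too small.
Trying y = 3.92 m: A R^(2/3) = 24.82 — close enough.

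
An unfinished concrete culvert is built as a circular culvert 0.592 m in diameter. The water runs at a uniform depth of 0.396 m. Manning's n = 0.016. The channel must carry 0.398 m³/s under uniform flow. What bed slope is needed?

S = 0.011

For a circular section of diameter D = 0.592 m at depth y = 0.396 m, the central angle is θ = 2 arccos(1 − 2y/D) = 3.831 rad. Then A = (D²/8)(θ − sin θ) = 0.1957 m² and P = Dθ/2 = 1.134 m.
Hydraulic radius R = A/P = 0.1957/1.134 = 0.1726 m.
From Manning's equation, S = [nQ / (1 A R^(2/3))]² = [0.016 × 0.398 / (1 × 0.1957 × 0.1726^(2/3))]² = 0.011.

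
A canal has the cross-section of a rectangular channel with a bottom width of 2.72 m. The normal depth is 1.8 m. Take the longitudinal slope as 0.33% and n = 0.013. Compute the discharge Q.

Flow area A = b·y = 2.72 × 1.8 = 4.896 m². Wetted perimeter P = b + 2y = 2.72 + 2×1.8 = 6.32 m.
Hydraulic radius R = A/P = 4.896/6.32 = 0.7747 m.
Manning's equation: Q = (1/n) A R^(2/3) S^(1/2) = (1/0.013) × 4.896 × 0.7747^(2/3) × 0.0033^(1/2) = 18.2 m³/s.

Q = 18.2 m³/s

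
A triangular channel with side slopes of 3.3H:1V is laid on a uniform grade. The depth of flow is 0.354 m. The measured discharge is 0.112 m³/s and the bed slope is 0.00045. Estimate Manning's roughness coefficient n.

For a triangular section with side slope z = 3.3: A = zy² = 3.3×0.354² = 0.4135 m²; P = 2y√(1+z²) = 2×0.354×3.448 = 2.441 m.
Hydraulic radius R = A/P = 0.4135/2.441 = 0.1694 m.
Rearranging Manning's equation: n = (1/Q) A R^(2/3) S^(1/2) = (1/0.112) × 0.4135 × 0.1694^(2/3) × √0.00045 = 0.024.

n = 0.024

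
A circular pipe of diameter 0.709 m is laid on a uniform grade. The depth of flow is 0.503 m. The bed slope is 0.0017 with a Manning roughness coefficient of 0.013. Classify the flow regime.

subcritical

For a circular section of diameter D = 0.709 m at depth y = 0.503 m, the central angle is θ = 2 arccos(1 − 2y/D) = 4.006 rad. Then A = (D²/8)(θ − sin θ) = 0.2995 m² and P = Dθ/2 = 1.42 m.
Hydraulic radius R = A/P = 0.2995/1.42 = 0.2109 m.
V = (1/n) R^(2/3) √S = (1/0.013) × 0.2109^(2/3) × √0.0017 = 1.124 m/s. Hydraulic depth D_h = A/T = 0.2995/0.6438 = 0.4652 m.
Froude number Fr = V/√(g·D_h) = 1.124/√(9.81×0.4652) = 0.526, which is less than 1, so the flow is subcritical.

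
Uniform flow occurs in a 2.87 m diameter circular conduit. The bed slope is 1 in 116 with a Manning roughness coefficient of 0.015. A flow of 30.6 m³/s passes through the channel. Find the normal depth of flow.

Manning's equation rearranged: A R^(2/3) = nQ / (1·√S) = 0.015 × 30.6 / (√0.008621) = 4.944.
Try y = 1.59 m: A R^(2/3) = 3.073 — too small.
Try y = 2.24 m: A R^(2/3) = 4.942 — matches.

y_n = 2.24 m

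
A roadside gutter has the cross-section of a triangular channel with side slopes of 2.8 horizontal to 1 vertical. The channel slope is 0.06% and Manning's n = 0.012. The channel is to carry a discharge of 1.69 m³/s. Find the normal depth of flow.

y_n = 0.764 m

Manning's equation rearranged: A R^(2/3) = nQ / (1·√S) = 0.012 × 1.69 / (√0.0006) = 0.8279.
At y = 0.574 m: A R^(2/3) = 0.3856 — too small.
At y = 0.938 m: A R^(2/3) = 1.429 — too large.
At y = 0.764 m: A R^(2/3) = 0.8267 — close enough.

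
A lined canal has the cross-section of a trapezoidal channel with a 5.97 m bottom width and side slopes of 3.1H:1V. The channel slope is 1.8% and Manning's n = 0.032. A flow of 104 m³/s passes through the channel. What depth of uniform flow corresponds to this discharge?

Manning's equation rearranged: A R^(2/3) = nQ / (1·√S) = 0.032 × 104 / (√0.018) = 24.81.
Trying y = 1.45 m: A R^(2/3) = 15.02 — too small.
Trying y = 1.86 m: A R^(2/3) = 24.74 — close enough.

y_n = 1.86 m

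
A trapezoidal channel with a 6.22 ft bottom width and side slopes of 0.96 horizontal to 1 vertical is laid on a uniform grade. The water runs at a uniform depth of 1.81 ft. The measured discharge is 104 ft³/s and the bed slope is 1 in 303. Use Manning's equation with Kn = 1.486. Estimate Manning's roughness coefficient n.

n = 0.0139

With bottom width b = 6.22 ft and side slope z = 0.96: A = (b + zy)y = (6.22 + 0.96×1.81)×1.81 = 14.4 ft²; P = b + 2y√(1+z²) = 6.22 + 2×1.81×1.386 = 11.24 ft.
Hydraulic radius R = A/P = 14.4/11.24 = 1.282 ft.
Rearranging Manning's equation: n = (1.486/Q) A R^(2/3) S^(1/2) = (1.486/104) × 14.4 × 1.282^(2/3) × √0.0033 = 0.0139.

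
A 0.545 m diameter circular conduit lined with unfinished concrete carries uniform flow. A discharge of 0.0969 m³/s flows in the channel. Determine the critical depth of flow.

At critical depth, Q² T / (g A³) = 1, i.e. A³/T = Q²/g = 0.0969²/9.81 = 0.0009571.
Trying y = 0.168 m: A³/T = 0.0004536 — too small.
Trying y = 0.241 m: A³/T = 0.00182 — too large.
Trying y = 0.204 m: A³/T = 0.00096 — matches.

y_c = 0.204 m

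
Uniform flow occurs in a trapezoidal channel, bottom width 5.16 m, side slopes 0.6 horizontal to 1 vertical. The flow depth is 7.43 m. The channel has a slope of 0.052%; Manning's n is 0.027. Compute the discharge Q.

With bottom width b = 5.16 m and side slope z = 0.6: A = (b + zy)y = (5.16 + 0.6×7.43)×7.43 = 71.46 m²; P = b + 2y√(1+z²) = 5.16 + 2×7.43×1.166 = 22.49 m.
Hydraulic radius R = A/P = 71.46/22.49 = 3.178 m.
Manning's equation: Q = (1/n) A R^(2/3) S^(1/2) = (1/0.027) × 71.46 × 3.178^(2/3) × 0.00052^(1/2) = 130 m³/s.

Q = 130 m³/s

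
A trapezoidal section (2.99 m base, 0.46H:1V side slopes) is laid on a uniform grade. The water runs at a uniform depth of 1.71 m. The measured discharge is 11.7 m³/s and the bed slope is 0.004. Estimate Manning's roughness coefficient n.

n = 0.0339

With bottom width b = 2.99 m and side slope z = 0.46: A = (b + zy)y = (2.99 + 0.46×1.71)×1.71 = 6.458 m²; P = b + 2y√(1+z²) = 2.99 + 2×1.71×1.101 = 6.754 m.
Hydraulic radius R = A/P = 6.458/6.754 = 0.9561 m.
Rearranging Manning's equation: n = (1/Q) A R^(2/3) S^(1/2) = (1/11.7) × 6.458 × 0.9561^(2/3) × √0.004 = 0.0339.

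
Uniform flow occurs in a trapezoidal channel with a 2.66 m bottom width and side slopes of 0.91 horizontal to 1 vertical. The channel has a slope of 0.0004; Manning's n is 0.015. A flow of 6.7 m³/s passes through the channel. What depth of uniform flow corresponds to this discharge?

y_n = 1.41 m

Manning's equation rearranged: A R^(2/3) = nQ / (1·√S) = 0.015 × 6.7 / (√0.0004) = 5.025.
Trying y = 1.55 m: A R^(2/3) = 5.972 — high.
Trying y = 1.41 m: A R^(2/3) = 5.024 — ≈ 5.025.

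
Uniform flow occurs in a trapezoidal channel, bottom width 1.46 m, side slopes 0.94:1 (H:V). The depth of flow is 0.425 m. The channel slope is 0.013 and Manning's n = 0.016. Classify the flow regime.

With bottom width b = 1.46 m and side slope z = 0.94: A = (b + zy)y = (1.46 + 0.94×0.425)×0.425 = 0.7903 m²; P = b + 2y√(1+z²) = 1.46 + 2×0.425×1.372 = 2.627 m.
Hydraulic radius R = A/P = 0.7903/2.627 = 0.3009 m.
V = (1/n) R^(2/3) √S = (1/0.016) × 0.3009^(2/3) × √0.013 = 3.2 m/s. Hydraulic depth D_h = A/T = 0.7903/2.259 = 0.3498 m.
Froude number Fr = V/√(g·D_h) = 3.2/√(9.81×0.3498) = 1.73, which is greater than 1, so the flow is supercritical.

supercritical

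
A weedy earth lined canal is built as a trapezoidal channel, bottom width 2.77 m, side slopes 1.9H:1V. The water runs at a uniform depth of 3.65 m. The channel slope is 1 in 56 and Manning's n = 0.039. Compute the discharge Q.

Q = 188 m³/s

With bottom width b = 2.77 m and side slope z = 1.9: A = (b + zy)y = (2.77 + 1.9×3.65)×3.65 = 35.42 m²; P = b + 2y√(1+z²) = 2.77 + 2×3.65×2.147 = 18.44 m.
Hydraulic radius R = A/P = 35.42/18.44 = 1.921 m.
Manning's equation: Q = (1/n) A R^(2/3) S^(1/2) = (1/0.039) × 35.42 × 1.921^(2/3) × 0.01786^(1/2) = 188 m³/s.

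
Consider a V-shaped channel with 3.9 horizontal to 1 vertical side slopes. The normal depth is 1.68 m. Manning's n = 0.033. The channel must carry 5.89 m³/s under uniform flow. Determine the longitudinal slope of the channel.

S = 0.00041

For a triangular section with side slope z = 3.9: A = zy² = 3.9×1.68² = 11.01 m²; P = 2y√(1+z²) = 2×1.68×4.026 = 13.53 m.
Hydraulic radius R = A/P = 11.01/13.53 = 0.8137 m.
From Manning's equation, S = [nQ / (1 A R^(2/3))]² = [0.033 × 5.89 / (1 × 11.01 × 0.8137^(2/3))]² = 0.00041.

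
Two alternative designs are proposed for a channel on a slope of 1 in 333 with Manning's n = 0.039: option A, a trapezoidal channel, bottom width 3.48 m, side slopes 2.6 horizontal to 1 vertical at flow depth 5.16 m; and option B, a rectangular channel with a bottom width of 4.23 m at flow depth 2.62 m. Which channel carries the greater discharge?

Channel A: With bottom width b = 3.48 m and side slope z = 2.6: A = (b + zy)y = (3.48 + 2.6×5.16)×5.16 = 87.18 m²; P = b + 2y√(1+z²) = 3.48 + 2×5.16×2.786 = 32.23 m. Hydraulic radius R = A/P = 87.18/32.23 = 2.705 m. Q_A = (1/0.039)·87.18·2.705^(2/3)·√0.003003 = 237.8 m³/s.
Channel B: Flow area A = b·y = 4.23 × 2.62 = 11.08 m². Wetted perimeter P = b + 2y = 4.23 + 2×2.62 = 9.47 m. Hydraulic radius R = A/P = 11.08/9.47 = 1.17 m. Q_B = (1/0.039)·11.08·1.17^(2/3)·√0.003003 = 17.29 m³/s.
Q_A = 237.8 m³/s vs Q_B = 17.29 m³/s, so channel A carries more.

channel A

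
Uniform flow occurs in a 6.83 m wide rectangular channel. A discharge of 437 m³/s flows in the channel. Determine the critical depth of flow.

y_c = 7.47 m

For a rectangular channel, critical depth y_c = (q²/g)^(1/3) where q = Q/b = 437/6.83 = 63.98 m²/s.
So y_c = (63.98²/9.81)^(1/3) = 7.47 m.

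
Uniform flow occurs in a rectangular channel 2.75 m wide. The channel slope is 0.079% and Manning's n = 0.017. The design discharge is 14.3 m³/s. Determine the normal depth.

Manning's equation rearranged: A R^(2/3) = nQ / (1·√S) = 0.017 × 14.3 / (√0.00079) = 8.649.
Try y = 2.48 m: A R^(2/3) = 6.285 — too small.
Try y = 3.94 m: A R^(2/3) = 10.97 — too large.
Try y = 3.22 m: A R^(2/3) = 8.638 — ≈ 8.649.

y_n = 3.22 m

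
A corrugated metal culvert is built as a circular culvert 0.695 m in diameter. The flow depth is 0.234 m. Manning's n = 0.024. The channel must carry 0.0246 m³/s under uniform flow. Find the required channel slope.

S = 0.000418

For a circular section of diameter D = 0.695 m at depth y = 0.234 m, the central angle is θ = 2 arccos(1 − 2y/D) = 2.476 rad. Then A = (D²/8)(θ − sin θ) = 0.1122 m² and P = Dθ/2 = 0.8605 m.
Hydraulic radius R = A/P = 0.1122/0.8605 = 0.1304 m.
From Manning's equation, S = [nQ / (1 A R^(2/3))]² = [0.024 × 0.0246 / (1 × 0.1122 × 0.1304^(2/3))]² = 0.000418.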